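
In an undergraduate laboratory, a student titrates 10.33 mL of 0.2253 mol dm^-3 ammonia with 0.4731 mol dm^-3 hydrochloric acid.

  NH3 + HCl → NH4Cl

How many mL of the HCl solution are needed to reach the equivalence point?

n(NH3) = 0.01033 L × 0.2253 mol/L = 2.327 × 10^-3 mol
n(HCl) = 2.327 × 10^-3 mol (1:1 stoichiometry)
V(HCl) = 2.327 × 10^-3 mol / 0.4731 mol/L = 0.004919 L = 4.919 mL

4.919 mL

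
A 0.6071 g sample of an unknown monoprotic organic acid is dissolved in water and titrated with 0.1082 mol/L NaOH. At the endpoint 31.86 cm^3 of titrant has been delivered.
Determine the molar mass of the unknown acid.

n(NaOH) = 0.03186 L × 0.1082 mol/L = 3.447 × 10^-3 mol
n(HA) = 3.447 × 10^-3 mol (1:1 ratio)
M = m / n = 0.6071 g / 3.447 × 10^-3 mol = 176.1 g/mol

176.1 g/mol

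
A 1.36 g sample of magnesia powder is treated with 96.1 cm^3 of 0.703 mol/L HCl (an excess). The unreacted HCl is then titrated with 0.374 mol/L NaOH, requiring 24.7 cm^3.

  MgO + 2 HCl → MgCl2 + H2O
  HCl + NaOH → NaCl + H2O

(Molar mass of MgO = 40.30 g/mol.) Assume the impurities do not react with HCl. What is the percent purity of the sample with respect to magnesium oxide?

n(HCl) added = 0.0961 × 0.703 = 0.0676 mol
n(NaOH) used in back-titration = 0.0247 × 0.374 = 9.24 × 10^-3 mol
n(HCl) left over = 9.24 × 10^-3 mol (1:1 ratio)
n(HCl) consumed by analyte = 0.0676 − 9.24 × 10^-3 = 0.0583 mol
From the 1:2 ratio, n(MgO) = 1/2 × 0.0583 = 0.0292 mol
mass of MgO = 0.0292 × 40.30 = 1.18 g
% MgO = 1.18 / 1.36 × 100 = 86.4 %

86.4 %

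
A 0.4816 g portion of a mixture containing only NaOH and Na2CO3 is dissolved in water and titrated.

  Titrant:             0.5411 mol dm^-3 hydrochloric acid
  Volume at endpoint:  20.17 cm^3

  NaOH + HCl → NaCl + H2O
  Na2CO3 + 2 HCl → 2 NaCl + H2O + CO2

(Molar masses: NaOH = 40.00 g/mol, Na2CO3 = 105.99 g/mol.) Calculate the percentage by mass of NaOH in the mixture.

61.86 %

n(HCl) = 0.02017 × 0.5411 = 0.01091 mol
Let x = n(NaOH), y = n(Na2CO3).
Titrant: 1x + 2y = 0.01091;  mass: 40.00x + 105.99y = 0.4816
Solving, x = 7.448 × 10^-3 mol, y = 1.733 × 10^-3 mol
mass of NaOH = 7.448 × 10^-3 × 40.00 = 0.2979 g
% NaOH = 0.2979 / 0.4816 × 100 = 61.86 %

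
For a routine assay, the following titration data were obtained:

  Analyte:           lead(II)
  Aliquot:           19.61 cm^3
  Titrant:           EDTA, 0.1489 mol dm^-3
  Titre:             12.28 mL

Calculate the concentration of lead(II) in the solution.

0.09324 mol/L

Pb^2+ + EDTA^4- → [Pb(EDTA)]^2-
n(EDTA) = 0.01228 L × 0.1489 mol/L = 1.828 × 10^-3 mol
n(Pb2+) = 1.828 × 10^-3 mol (1:1 mole ratio)
[Pb2+] = 1.828 × 10^-3 mol / 0.01961 L = 0.09324 mol/L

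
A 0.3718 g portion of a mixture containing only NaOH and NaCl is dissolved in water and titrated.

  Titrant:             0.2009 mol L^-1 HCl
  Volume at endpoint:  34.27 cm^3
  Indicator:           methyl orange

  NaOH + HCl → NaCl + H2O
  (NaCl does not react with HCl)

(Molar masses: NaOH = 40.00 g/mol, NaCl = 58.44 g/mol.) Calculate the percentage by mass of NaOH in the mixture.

n(HCl) = 0.03427 × 0.2009 = 6.885 × 10^-3 mol
Let x = n(NaOH), y = n(NaCl).
Titrant: 1x = 6.885 × 10^-3;  mass: 40.00x + 58.44y = 0.3718
Solving, x = 6.885 × 10^-3 mol, y = 1.650 × 10^-3 mol
mass of NaOH = 6.885 × 10^-3 × 40.00 = 0.2754 g
% NaOH = 0.2754 / 0.3718 × 100 = 74.07 %

74.07 %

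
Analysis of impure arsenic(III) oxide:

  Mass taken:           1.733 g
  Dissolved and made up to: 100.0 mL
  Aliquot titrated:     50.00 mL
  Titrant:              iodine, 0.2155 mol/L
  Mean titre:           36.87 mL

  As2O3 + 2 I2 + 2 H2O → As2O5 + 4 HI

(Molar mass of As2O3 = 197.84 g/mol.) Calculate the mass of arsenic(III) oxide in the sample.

1.572 g

n(I2) per titration = 0.03687 × 0.2155 = 7.945 × 10^-3 mol
From the 1:2 ratio, n(As2O3) in each aliquot = 1/2 × 7.945 × 10^-3 = 3.973 × 10^-3 mol
n(As2O3) in the whole flask = 3.973 × 10^-3 × 100.0/50.00 = 7.945 × 10^-3 mol
mass of As2O3 = 7.945 × 10^-3 × 197.84 = 1.572 g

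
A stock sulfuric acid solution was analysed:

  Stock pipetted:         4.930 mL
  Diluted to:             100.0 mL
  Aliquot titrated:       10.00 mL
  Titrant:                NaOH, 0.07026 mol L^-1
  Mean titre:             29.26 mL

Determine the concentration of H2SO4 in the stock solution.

2.085 mol/L

H2SO4 + 2 NaOH → Na2SO4 + 2 H2O
n(NaOH) = 0.02926 × 0.07026 = 2.056 × 10^-3 mol
From the 1:2 ratio, n(H2SO4) in the aliquot = 1/2 × 2.056 × 10^-3 = 1.028 × 10^-3 mol
[H2SO4]_dilute = 1.028 × 10^-3 / 0.01000 = 0.1028 mol/L
Dilution factor = 100.0 / 4.930 = 20.28
[H2SO4]_stock = 0.1028 × 20.28 = 2.085 mol/L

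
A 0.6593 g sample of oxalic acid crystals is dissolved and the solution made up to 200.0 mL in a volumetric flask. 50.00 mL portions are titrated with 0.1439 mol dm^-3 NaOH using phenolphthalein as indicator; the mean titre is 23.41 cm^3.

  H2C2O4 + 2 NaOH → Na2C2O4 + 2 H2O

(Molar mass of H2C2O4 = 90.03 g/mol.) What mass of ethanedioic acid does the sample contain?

n(NaOH) per titration = 0.02341 × 0.1439 = 3.369 × 10^-3 mol
From the 1:2 ratio, n(H2C2O4) in each aliquot = 1/2 × 3.369 × 10^-3 = 1.684 × 10^-3 mol
n(H2C2O4) in the whole flask = 1.684 × 10^-3 × 200.0/50.00 = 6.737 × 10^-3 mol
mass of H2C2O4 = 6.737 × 10^-3 × 90.03 = 0.6066 g

0.6066 g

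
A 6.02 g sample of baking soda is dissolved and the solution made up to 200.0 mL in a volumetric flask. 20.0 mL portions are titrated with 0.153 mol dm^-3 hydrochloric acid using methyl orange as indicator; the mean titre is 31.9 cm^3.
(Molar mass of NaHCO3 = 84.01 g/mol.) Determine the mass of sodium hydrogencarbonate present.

NaHCO3 + HCl → NaCl + H2O + CO2
n(HCl) per titration = 0.0319 × 0.153 = 4.88 × 10^-3 mol
n(NaHCO3) in each aliquot = 4.88 × 10^-3 mol (1:1 ratio)
n(NaHCO3) in the whole flask = 4.88 × 10^-3 × 200.0/20.0 = 0.0488 mol
mass of NaHCO3 = 0.0488 × 84.01 = 4.10 g

4.10 g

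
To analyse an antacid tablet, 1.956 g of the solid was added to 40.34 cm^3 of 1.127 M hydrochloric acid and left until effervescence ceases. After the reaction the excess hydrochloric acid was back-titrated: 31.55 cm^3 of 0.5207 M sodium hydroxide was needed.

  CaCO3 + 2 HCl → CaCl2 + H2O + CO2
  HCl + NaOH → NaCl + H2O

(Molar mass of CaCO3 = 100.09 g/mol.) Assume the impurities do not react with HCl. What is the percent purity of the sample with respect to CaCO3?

74.29 %

n(HCl) added = 0.04034 × 1.127 = 0.04546 mol
n(NaOH) used in back-titration = 0.03155 × 0.5207 = 0.01643 mol
n(HCl) left over = 0.01643 mol (1:1 ratio)
n(HCl) consumed by analyte = 0.04546 − 0.01643 = 0.02904 mol
From the 1:2 ratio, n(CaCO3) = 1/2 × 0.02904 = 0.01452 mol
mass of CaCO3 = 0.01452 × 100.09 = 1.453 g
% CaCO3 = 1.453 / 1.956 × 100 = 74.29 %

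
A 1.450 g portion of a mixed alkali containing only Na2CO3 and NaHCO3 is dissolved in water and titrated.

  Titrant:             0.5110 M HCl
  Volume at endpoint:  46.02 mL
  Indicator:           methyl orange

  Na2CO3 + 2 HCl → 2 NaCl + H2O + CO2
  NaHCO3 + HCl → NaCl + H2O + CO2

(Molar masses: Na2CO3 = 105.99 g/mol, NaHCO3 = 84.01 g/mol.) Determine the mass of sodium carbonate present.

n(HCl) = 0.04602 × 0.5110 = 0.02352 mol
Let x = n(Na2CO3), y = n(NaHCO3).
Titrant: 2x + 1y = 0.02352;  mass: 105.99x + 84.01y = 1.450
Solving, x = 8.473 × 10^-3 mol, y = 6.570 × 10^-3 mol
mass of Na2CO3 = 8.473 × 10^-3 × 105.99 = 0.8981 g

0.8981 g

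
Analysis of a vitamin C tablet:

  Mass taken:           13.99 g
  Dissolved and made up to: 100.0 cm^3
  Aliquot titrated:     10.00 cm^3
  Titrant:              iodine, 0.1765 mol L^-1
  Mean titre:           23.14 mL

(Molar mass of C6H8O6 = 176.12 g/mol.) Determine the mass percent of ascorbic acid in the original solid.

C6H8O6 + I2 → C6H6O6 + 2 HI
n(I2) per titration = 0.02314 × 0.1765 = 4.084 × 10^-3 mol
n(C6H8O6) in each aliquot = 4.084 × 10^-3 mol (1:1 ratio)
n(C6H8O6) in the whole flask = 4.084 × 10^-3 × 100.0/10.00 = 0.04084 mol
mass of C6H8O6 = 0.04084 × 176.12 = 7.193 g
% C6H8O6 = 7.193 / 13.99 × 100 = 51.42 %

51.42 %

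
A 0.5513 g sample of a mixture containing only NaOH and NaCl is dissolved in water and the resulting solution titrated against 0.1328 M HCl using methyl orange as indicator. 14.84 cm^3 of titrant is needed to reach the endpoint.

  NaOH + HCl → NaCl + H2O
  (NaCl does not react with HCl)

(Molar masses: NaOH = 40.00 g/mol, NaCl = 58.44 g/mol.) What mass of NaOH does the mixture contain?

n(HCl) = 0.01484 × 0.1328 = 1.971 × 10^-3 mol
Let x = n(NaOH), y = n(NaCl).
Titrant: 1x = 1.971 × 10^-3;  mass: 40.00x + 58.44y = 0.5513
Solving, x = 1.971 × 10^-3 mol, y = 8.085 × 10^-3 mol
mass of NaOH = 1.971 × 10^-3 × 40.00 = 0.07883 g

0.07883 g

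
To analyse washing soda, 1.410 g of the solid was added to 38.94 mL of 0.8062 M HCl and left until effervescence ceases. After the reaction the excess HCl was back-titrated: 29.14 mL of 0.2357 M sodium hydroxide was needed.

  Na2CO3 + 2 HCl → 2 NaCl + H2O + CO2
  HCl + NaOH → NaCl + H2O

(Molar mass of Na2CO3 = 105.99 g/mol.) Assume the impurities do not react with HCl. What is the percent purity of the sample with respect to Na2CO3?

92.18 %

n(HCl) added = 0.03894 × 0.8062 = 0.03139 mol
n(NaOH) used in back-titration = 0.02914 × 0.2357 = 6.868 × 10^-3 mol
n(HCl) left over = 6.868 × 10^-3 mol (1:1 ratio)
n(HCl) consumed by analyte = 0.03139 − 6.868 × 10^-3 = 0.02453 mol
From the 1:2 ratio, n(Na2CO3) = 1/2 × 0.02453 = 0.01226 mol
mass of Na2CO3 = 0.01226 × 105.99 = 1.300 g
% Na2CO3 = 1.300 / 1.410 × 100 = 92.18 %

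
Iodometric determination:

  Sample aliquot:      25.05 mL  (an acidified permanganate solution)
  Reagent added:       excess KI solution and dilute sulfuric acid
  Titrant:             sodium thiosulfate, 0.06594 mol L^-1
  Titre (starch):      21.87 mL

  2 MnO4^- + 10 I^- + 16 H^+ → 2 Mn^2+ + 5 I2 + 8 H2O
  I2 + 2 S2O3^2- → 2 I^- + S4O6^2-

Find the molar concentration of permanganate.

0.01151 mol/L

n(S2O3^2-) = 0.02187 × 0.06594 = 1.442 × 10^-3 mol
n(I2) = n(S2O3^2-)/2 = 7.211 × 10^-4 mol
From the 2:5 ratio, n(MnO4^-) in the aliquot = 2/5 × 7.211 × 10^-4 = 2.884 × 10^-4 mol
[MnO4^-] = 2.884 × 10^-4 / 0.02505 = 0.01151 mol/L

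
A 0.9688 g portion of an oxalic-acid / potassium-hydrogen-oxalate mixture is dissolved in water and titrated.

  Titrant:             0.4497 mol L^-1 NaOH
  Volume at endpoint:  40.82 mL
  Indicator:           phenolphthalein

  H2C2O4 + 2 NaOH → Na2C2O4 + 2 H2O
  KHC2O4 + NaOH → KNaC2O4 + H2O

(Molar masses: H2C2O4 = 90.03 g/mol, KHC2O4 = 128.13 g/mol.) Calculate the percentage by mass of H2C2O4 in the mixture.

77.33 %

n(NaOH) = 0.04082 × 0.4497 = 0.01836 mol
Let x = n(H2C2O4), y = n(KHC2O4).
Titrant: 2x + 1y = 0.01836;  mass: 90.03x + 128.13y = 0.9688
Solving, x = 8.321 × 10^-3 mol, y = 1.714 × 10^-3 mol
mass of H2C2O4 = 8.321 × 10^-3 × 90.03 = 0.7492 g
% H2C2O4 = 0.7492 / 0.9688 × 100 = 77.33 %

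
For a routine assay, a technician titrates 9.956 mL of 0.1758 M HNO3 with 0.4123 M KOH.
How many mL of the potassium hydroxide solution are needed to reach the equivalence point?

HNO3 + KOH → KNO3 + H2O
n(HNO3) = 0.009956 L × 0.1758 mol/L = 1.750 × 10^-3 mol
n(KOH) = 1.750 × 10^-3 mol (1:1 stoichiometry)
V(KOH) = 1.750 × 10^-3 mol / 0.4123 mol/L = 0.004245 L = 4.245 mL

4.245 mL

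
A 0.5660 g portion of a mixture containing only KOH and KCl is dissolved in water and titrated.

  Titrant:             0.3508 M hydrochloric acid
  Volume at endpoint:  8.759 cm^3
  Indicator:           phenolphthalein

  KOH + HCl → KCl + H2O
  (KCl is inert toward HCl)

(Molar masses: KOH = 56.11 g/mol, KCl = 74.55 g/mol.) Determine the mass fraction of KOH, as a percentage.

30.46 %

n(HCl) = 0.008759 × 0.3508 = 3.073 × 10^-3 mol
Let x = n(KOH), y = n(KCl).
Titrant: 1x = 3.073 × 10^-3;  mass: 56.11x + 74.55y = 0.5660
Solving, x = 3.073 × 10^-3 mol, y = 5.280 × 10^-3 mol
mass of KOH = 3.073 × 10^-3 × 56.11 = 0.1724 g
% KOH = 0.1724 / 0.5660 × 100 = 30.46 %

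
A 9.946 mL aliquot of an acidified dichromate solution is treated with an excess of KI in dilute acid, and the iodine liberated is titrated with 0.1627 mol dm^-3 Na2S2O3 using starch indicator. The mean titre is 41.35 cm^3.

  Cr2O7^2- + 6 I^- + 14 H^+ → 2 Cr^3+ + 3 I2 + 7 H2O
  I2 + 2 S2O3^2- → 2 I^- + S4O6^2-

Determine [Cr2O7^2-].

0.1127 mol/L

n(S2O3^2-) = 0.04135 × 0.1627 = 6.728 × 10^-3 mol
n(I2) = n(S2O3^2-)/2 = 3.364 × 10^-3 mol
From the 1:3 ratio, n(Cr2O7^2-) in the aliquot = 1/3 × 3.364 × 10^-3 = 1.121 × 10^-3 mol
[Cr2O7^2-] = 1.121 × 10^-3 / 0.009946 = 0.1127 mol/L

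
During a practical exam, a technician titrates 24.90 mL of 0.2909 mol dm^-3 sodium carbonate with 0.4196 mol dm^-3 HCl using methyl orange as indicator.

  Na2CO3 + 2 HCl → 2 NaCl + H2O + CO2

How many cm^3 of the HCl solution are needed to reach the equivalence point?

34.53 mL

n(Na2CO3) = 0.02490 L × 0.2909 mol/L = 7.243 × 10^-3 mol
From the 2:1 stoichiometry, n(HCl) = 2/1 × 7.243 × 10^-3 = 0.01449 mol
V(HCl) = 0.01449 mol / 0.4196 mol/L = 0.03453 L = 34.53 mL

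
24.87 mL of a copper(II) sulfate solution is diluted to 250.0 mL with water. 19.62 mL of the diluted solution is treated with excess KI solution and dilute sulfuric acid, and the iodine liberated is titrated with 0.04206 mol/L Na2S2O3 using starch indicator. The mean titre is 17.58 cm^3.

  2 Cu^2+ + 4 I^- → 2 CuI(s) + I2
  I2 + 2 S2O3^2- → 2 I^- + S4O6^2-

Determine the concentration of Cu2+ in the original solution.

0.3788 mol/L

n(S2O3^2-) = 0.01758 × 0.04206 = 7.394 × 10^-4 mol
n(I2) = n(S2O3^2-)/2 = 3.697 × 10^-4 mol
From the 2:1 ratio, n(Cu2+) in the aliquot = 2/1 × 3.697 × 10^-4 = 7.394 × 10^-4 mol
[Cu2+]_dilute = 7.394 × 10^-4 / 0.01962 = 0.03769 mol/L
[Cu2+]_original = 0.03769 × 250.0/24.87 = 0.3788 mol/L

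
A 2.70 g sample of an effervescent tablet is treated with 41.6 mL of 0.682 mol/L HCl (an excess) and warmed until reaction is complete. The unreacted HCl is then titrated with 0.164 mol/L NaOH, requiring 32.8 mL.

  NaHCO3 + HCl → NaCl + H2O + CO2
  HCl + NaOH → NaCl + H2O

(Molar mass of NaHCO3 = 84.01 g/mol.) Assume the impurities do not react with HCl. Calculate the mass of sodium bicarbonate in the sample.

n(HCl) added = 0.0416 × 0.682 = 0.0284 mol
n(NaOH) used in back-titration = 0.0328 × 0.164 = 5.38 × 10^-3 mol
n(HCl) left over = 5.38 × 10^-3 mol (1:1 ratio)
n(HCl) consumed by analyte = 0.0284 − 5.38 × 10^-3 = 0.0230 mol
n(NaHCO3) = 0.0230 mol (1:1 ratio)
mass of NaHCO3 = 0.0230 × 84.01 = 1.93 g

1.93 g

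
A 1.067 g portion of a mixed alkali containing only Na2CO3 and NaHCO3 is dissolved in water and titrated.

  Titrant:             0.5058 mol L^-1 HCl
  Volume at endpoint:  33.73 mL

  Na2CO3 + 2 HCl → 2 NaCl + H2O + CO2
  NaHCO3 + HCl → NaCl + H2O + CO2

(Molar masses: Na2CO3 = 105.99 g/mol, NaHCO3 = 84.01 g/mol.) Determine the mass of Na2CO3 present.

0.6258 g

n(HCl) = 0.03373 × 0.5058 = 0.01706 mol
Let x = n(Na2CO3), y = n(NaHCO3).
Titrant: 2x + 1y = 0.01706;  mass: 105.99x + 84.01y = 1.067
Solving, x = 5.905 × 10^-3 mol, y = 5.251 × 10^-3 mol
mass of Na2CO3 = 5.905 × 10^-3 × 105.99 = 0.6258 g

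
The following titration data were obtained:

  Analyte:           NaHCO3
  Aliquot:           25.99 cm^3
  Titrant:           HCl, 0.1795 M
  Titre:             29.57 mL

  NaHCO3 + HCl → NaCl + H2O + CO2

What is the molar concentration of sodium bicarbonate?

n(HCl) = 0.02957 L × 0.1795 mol/L = 5.308 × 10^-3 mol
n(NaHCO3) = 5.308 × 10^-3 mol (1:1 mole ratio)
[NaHCO3] = 5.308 × 10^-3 mol / 0.02599 L = 0.2042 mol/L

0.2042 M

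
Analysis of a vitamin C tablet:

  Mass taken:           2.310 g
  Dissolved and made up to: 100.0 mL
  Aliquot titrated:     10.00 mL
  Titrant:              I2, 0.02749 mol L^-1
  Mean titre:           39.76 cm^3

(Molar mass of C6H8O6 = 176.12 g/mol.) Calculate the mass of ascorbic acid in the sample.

C6H8O6 + I2 → C6H6O6 + 2 HI
n(I2) per titration = 0.03976 × 0.02749 = 1.093 × 10^-3 mol
n(C6H8O6) in each aliquot = 1.093 × 10^-3 mol (1:1 ratio)
n(C6H8O6) in the whole flask = 1.093 × 10^-3 × 100.0/10.00 = 0.01093 mol
mass of C6H8O6 = 0.01093 × 176.12 = 1.925 g

1.925 g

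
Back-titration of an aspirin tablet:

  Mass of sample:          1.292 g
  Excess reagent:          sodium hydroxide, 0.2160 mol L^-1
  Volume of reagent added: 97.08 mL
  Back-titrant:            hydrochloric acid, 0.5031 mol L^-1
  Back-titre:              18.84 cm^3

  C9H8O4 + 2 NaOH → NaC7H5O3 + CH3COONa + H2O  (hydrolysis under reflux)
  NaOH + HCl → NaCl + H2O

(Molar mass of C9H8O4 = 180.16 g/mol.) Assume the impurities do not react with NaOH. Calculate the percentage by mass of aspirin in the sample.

80.12 %

n(NaOH) added = 0.09708 × 0.2160 = 0.02097 mol
n(HCl) used in back-titration = 0.01884 × 0.5031 = 9.478 × 10^-3 mol
n(NaOH) left over = 9.478 × 10^-3 mol (1:1 ratio)
n(NaOH) consumed by analyte = 0.02097 − 9.478 × 10^-3 = 0.01149 mol
From the 1:2 ratio, n(C9H8O4) = 1/2 × 0.01149 = 5.745 × 10^-3 mol
mass of C9H8O4 = 5.745 × 10^-3 × 180.16 = 1.035 g
% C9H8O4 = 1.035 / 1.292 × 100 = 80.12 %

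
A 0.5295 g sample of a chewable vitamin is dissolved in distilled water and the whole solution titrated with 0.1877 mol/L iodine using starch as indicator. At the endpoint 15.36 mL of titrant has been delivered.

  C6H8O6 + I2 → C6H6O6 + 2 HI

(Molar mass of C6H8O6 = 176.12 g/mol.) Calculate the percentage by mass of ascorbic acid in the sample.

95.90 %

n(I2) = 0.01536 L × 0.1877 mol/L = 2.883 × 10^-3 mol
n(C6H8O6) = 2.883 × 10^-3 mol (1:1 ratio)
mass of C6H8O6 = 2.883 × 10^-3 × 176.12 g/mol = 0.5078 g
% C6H8O6 = 0.5078 / 0.5295 × 100 = 95.90 %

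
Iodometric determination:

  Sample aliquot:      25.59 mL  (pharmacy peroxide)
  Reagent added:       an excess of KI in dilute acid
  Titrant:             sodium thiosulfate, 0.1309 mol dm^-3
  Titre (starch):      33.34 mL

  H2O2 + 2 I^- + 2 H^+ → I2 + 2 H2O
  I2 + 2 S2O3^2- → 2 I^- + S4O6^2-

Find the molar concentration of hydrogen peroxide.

0.08527 mol/L

n(S2O3^2-) = 0.03334 × 0.1309 = 4.364 × 10^-3 mol
n(I2) = n(S2O3^2-)/2 = 2.182 × 10^-3 mol
n(H2O2) in the aliquot = 2.182 × 10^-3 mol (1:1 ratio)
[H2O2] = 2.182 × 10^-3 / 0.02559 = 0.08527 mol/L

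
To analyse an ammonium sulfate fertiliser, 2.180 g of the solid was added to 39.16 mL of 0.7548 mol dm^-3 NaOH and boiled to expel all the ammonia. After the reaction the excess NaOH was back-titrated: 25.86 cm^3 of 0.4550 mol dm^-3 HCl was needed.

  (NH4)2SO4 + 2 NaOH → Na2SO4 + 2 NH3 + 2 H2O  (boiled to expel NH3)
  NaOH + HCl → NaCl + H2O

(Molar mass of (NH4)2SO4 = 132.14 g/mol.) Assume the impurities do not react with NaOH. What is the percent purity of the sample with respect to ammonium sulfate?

53.92 %

n(NaOH) added = 0.03916 × 0.7548 = 0.02956 mol
n(HCl) used in back-titration = 0.02586 × 0.4550 = 0.01177 mol
n(NaOH) left over = 0.01177 mol (1:1 ratio)
n(NaOH) consumed by analyte = 0.02956 − 0.01177 = 0.01779 mol
From the 1:2 ratio, n((NH4)2SO4) = 1/2 × 0.01779 = 8.896 × 10^-3 mol
mass of (NH4)2SO4 = 8.896 × 10^-3 × 132.14 = 1.175 g
% (NH4)2SO4 = 1.175 / 2.180 × 100 = 53.92 %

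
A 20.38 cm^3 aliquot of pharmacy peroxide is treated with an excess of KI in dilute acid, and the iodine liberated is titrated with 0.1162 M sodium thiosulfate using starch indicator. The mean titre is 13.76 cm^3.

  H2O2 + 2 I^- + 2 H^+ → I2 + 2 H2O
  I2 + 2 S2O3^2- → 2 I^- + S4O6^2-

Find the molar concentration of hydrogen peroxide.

n(S2O3^2-) = 0.01376 × 0.1162 = 1.599 × 10^-3 mol
n(I2) = n(S2O3^2-)/2 = 7.995 × 10^-4 mol
n(H2O2) in the aliquot = 7.995 × 10^-4 mol (1:1 ratio)
[H2O2] = 7.995 × 10^-4 / 0.02038 = 0.03923 mol/L

0.03923 M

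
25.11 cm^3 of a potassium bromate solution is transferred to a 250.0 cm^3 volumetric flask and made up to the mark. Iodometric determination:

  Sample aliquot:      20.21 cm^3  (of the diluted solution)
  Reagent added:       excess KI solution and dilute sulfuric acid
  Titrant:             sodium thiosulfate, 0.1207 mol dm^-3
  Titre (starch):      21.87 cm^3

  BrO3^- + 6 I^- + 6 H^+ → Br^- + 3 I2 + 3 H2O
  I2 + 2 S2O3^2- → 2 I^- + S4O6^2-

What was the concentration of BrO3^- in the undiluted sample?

0.2167 mol/L

n(S2O3^2-) = 0.02187 × 0.1207 = 2.640 × 10^-3 mol
n(I2) = n(S2O3^2-)/2 = 1.320 × 10^-3 mol
From the 1:3 ratio, n(BrO3^-) in the aliquot = 1/3 × 1.320 × 10^-3 = 4.400 × 10^-4 mol
[BrO3^-]_dilute = 4.400 × 10^-4 / 0.02021 = 0.02177 mol/L
[BrO3^-]_original = 0.02177 × 250.0/25.11 = 0.2167 mol/L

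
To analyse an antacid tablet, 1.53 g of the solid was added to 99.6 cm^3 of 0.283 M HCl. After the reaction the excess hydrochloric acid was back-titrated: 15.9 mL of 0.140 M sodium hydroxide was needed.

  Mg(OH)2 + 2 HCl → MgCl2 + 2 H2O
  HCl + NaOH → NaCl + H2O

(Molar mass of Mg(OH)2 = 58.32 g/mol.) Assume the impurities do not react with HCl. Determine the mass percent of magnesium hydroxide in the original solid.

n(HCl) added = 0.0996 × 0.283 = 0.0282 mol
n(NaOH) used in back-titration = 0.0159 × 0.140 = 2.23 × 10^-3 mol
n(HCl) left over = 2.23 × 10^-3 mol (1:1 ratio)
n(HCl) consumed by analyte = 0.0282 − 2.23 × 10^-3 = 0.0260 mol
From the 1:2 ratio, n(Mg(OH)2) = 1/2 × 0.0260 = 0.0130 mol
mass of Mg(OH)2 = 0.0130 × 58.32 = 0.757 g
% Mg(OH)2 = 0.757 / 1.53 × 100 = 49.5 %

49.5 %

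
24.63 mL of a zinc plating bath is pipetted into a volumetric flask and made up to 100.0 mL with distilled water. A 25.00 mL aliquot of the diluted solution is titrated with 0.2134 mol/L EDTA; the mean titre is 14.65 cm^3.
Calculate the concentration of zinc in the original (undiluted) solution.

0.5077 mol/L

Zn^2+ + EDTA^4- → [Zn(EDTA)]^2-
n(EDTA) = 0.01465 × 0.2134 = 3.126 × 10^-3 mol
n(Zn2+) in the aliquot = 3.126 × 10^-3 mol (1:1 ratio)
[Zn2+]_dilute = 3.126 × 10^-3 / 0.02500 = 0.1251 mol/L
Dilution factor = 100.0 / 24.63 = 4.060
[Zn2+]_stock = 0.1251 × 4.060 = 0.5077 mol/L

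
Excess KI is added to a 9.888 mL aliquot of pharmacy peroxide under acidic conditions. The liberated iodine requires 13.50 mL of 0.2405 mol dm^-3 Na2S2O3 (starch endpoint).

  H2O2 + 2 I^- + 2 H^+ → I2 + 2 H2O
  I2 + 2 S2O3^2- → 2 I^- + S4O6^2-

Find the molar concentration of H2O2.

n(S2O3^2-) = 0.01350 × 0.2405 = 3.247 × 10^-3 mol
n(I2) = n(S2O3^2-)/2 = 1.623 × 10^-3 mol
n(H2O2) in the aliquot = 1.623 × 10^-3 mol (1:1 ratio)
[H2O2] = 1.623 × 10^-3 / 0.009888 = 0.1642 mol/L

0.1642 mol/L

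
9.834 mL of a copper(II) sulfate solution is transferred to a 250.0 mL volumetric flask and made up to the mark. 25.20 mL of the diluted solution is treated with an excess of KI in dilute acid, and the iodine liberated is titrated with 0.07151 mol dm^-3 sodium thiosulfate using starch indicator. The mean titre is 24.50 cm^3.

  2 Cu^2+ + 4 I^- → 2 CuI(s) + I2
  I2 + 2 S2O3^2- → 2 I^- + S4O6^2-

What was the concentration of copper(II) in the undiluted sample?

n(S2O3^2-) = 0.02450 × 0.07151 = 1.752 × 10^-3 mol
n(I2) = n(S2O3^2-)/2 = 8.760 × 10^-4 mol
From the 2:1 ratio, n(Cu2+) in the aliquot = 2/1 × 8.760 × 10^-4 = 1.752 × 10^-3 mol
[Cu2+]_dilute = 1.752 × 10^-3 / 0.02520 = 0.06952 mol/L
[Cu2+]_original = 0.06952 × 250.0/9.834 = 1.767 mol/L

1.767 mol/L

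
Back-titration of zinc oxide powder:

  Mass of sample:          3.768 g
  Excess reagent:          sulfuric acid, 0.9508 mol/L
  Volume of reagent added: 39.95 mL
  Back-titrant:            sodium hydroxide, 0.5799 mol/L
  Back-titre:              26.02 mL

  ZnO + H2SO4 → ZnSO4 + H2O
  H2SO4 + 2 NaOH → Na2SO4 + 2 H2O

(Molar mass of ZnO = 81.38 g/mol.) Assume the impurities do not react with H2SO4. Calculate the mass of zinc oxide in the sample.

2.477 g

n(H2SO4) added = 0.03995 × 0.9508 = 0.03798 mol
n(NaOH) used in back-titration = 0.02602 × 0.5799 = 0.01509 mol
From the 1:2 ratio, n(H2SO4) left over = 1/2 × 0.01509 = 7.544 × 10^-3 mol
n(H2SO4) consumed by analyte = 0.03798 − 7.544 × 10^-3 = 0.03044 mol
n(ZnO) = 0.03044 mol (1:1 ratio)
mass of ZnO = 0.03044 × 81.38 = 2.477 g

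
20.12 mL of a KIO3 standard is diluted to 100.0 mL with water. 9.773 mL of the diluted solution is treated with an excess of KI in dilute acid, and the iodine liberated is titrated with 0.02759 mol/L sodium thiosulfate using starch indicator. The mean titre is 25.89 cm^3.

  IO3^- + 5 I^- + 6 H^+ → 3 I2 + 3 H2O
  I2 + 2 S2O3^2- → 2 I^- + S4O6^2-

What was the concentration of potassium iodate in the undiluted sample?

0.06054 mol/L

n(S2O3^2-) = 0.02589 × 0.02759 = 7.143 × 10^-4 mol
n(I2) = n(S2O3^2-)/2 = 3.572 × 10^-4 mol
From the 1:3 ratio, n(IO3^-) in the aliquot = 1/3 × 3.572 × 10^-4 = 1.191 × 10^-4 mol
[IO3^-]_dilute = 1.191 × 10^-4 / 0.009773 = 0.01218 mol/L
[IO3^-]_original = 0.01218 × 100.0/20.12 = 0.06054 mol/L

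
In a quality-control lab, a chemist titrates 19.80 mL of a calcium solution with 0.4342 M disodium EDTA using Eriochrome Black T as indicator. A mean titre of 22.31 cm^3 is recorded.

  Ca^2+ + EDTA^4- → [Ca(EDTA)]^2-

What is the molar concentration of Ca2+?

n(EDTA) = 0.02231 L × 0.4342 mol/L = 9.687 × 10^-3 mol
n(Ca2+) = 9.687 × 10^-3 mol (1:1 mole ratio)
[Ca2+] = 9.687 × 10^-3 mol / 0.01980 L = 0.4892 mol/L

0.4892 M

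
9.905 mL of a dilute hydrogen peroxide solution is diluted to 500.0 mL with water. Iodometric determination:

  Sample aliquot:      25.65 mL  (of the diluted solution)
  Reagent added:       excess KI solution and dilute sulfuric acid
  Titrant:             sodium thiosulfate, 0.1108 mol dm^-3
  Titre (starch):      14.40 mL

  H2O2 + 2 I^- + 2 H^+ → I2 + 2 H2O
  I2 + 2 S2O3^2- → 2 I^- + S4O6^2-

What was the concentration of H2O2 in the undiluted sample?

n(S2O3^2-) = 0.01440 × 0.1108 = 1.596 × 10^-3 mol
n(I2) = n(S2O3^2-)/2 = 7.978 × 10^-4 mol
n(H2O2) in the aliquot = 7.978 × 10^-4 mol (1:1 ratio)
[H2O2]_dilute = 7.978 × 10^-4 / 0.02565 = 0.03110 mol/L
[H2O2]_original = 0.03110 × 500.0/9.905 = 1.570 mol/L

1.570 mol/L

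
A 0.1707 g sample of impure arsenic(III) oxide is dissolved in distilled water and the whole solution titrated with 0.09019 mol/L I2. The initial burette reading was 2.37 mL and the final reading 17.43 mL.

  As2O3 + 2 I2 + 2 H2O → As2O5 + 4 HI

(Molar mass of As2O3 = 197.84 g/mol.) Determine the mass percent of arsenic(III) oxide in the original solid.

n(I2) = 0.01506 L × 0.09019 mol/L = 1.358 × 10^-3 mol
From the 1:2 ratio, n(As2O3) = 1/2 × 1.358 × 10^-3 = 6.791 × 10^-4 mol
mass of As2O3 = 6.791 × 10^-4 × 197.84 g/mol = 0.1344 g
% As2O3 = 0.1344 / 0.1707 × 100 = 78.71 %

78.71 %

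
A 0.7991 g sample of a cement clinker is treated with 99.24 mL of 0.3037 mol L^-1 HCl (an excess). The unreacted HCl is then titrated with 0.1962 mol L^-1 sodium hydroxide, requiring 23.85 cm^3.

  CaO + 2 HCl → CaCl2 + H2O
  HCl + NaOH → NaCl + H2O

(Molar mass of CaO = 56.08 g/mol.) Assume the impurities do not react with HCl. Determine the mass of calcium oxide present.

0.7139 g

n(HCl) added = 0.09924 × 0.3037 = 0.03014 mol
n(NaOH) used in back-titration = 0.02385 × 0.1962 = 4.679 × 10^-3 mol
n(HCl) left over = 4.679 × 10^-3 mol (1:1 ratio)
n(HCl) consumed by analyte = 0.03014 − 4.679 × 10^-3 = 0.02546 mol
From the 1:2 ratio, n(CaO) = 1/2 × 0.02546 = 0.01273 mol
mass of CaO = 0.01273 × 56.08 = 0.7139 g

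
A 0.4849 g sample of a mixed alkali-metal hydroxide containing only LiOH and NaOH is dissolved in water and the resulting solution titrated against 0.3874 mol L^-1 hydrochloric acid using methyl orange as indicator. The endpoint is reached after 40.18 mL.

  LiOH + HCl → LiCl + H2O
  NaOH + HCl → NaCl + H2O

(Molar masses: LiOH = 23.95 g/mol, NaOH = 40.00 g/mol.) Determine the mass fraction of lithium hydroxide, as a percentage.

42.38 %

n(HCl) = 0.04018 × 0.3874 = 0.01557 mol
Let x = n(LiOH), y = n(NaOH).
Titrant: 1x + 1y = 0.01557;  mass: 23.95x + 40.00y = 0.4849
Solving, x = 8.581 × 10^-3 mol, y = 6.984 × 10^-3 mol
mass of LiOH = 8.581 × 10^-3 × 23.95 = 0.2055 g
% LiOH = 0.2055 / 0.4849 × 100 = 42.38 %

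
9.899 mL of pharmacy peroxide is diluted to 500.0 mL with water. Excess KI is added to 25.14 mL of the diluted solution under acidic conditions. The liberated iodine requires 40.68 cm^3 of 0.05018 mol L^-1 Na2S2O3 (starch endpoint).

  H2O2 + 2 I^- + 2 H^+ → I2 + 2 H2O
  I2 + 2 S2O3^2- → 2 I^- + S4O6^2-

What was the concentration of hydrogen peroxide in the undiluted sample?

2.051 mol/L

n(S2O3^2-) = 0.04068 × 0.05018 = 2.041 × 10^-3 mol
n(I2) = n(S2O3^2-)/2 = 1.021 × 10^-3 mol
n(H2O2) in the aliquot = 1.021 × 10^-3 mol (1:1 ratio)
[H2O2]_dilute = 1.021 × 10^-3 / 0.02514 = 0.04060 mol/L
[H2O2]_original = 0.04060 × 500.0/9.899 = 2.051 mol/L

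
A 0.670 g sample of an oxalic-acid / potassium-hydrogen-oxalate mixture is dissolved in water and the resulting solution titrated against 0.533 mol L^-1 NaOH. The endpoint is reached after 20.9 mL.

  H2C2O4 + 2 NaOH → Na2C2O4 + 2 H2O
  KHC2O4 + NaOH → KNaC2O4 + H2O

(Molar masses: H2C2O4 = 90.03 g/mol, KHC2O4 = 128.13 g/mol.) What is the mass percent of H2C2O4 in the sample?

61.2 %

n(NaOH) = 0.0209 × 0.533 = 0.0111 mol
Let x = n(H2C2O4), y = n(KHC2O4).
Titrant: 2x + 1y = 0.0111;  mass: 90.03x + 128.13y = 0.670
Solving, x = 4.56 × 10^-3 mol, y = 2.03 × 10^-3 mol
mass of H2C2O4 = 4.56 × 10^-3 × 90.03 = 0.410 g
% H2C2O4 = 0.410 / 0.670 × 100 = 61.2 %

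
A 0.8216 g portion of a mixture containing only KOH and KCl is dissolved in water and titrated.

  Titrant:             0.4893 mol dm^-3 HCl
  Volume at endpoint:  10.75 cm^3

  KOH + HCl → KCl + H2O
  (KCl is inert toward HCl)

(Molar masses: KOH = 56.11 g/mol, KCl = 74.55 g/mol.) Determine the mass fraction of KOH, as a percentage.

35.92 %

n(HCl) = 0.01075 × 0.4893 = 5.260 × 10^-3 mol
Let x = n(KOH), y = n(KCl).
Titrant: 1x = 5.260 × 10^-3;  mass: 56.11x + 74.55y = 0.8216
Solving, x = 5.260 × 10^-3 mol, y = 7.062 × 10^-3 mol
mass of KOH = 5.260 × 10^-3 × 56.11 = 0.2951 g
% KOH = 0.2951 / 0.8216 × 100 = 35.92 %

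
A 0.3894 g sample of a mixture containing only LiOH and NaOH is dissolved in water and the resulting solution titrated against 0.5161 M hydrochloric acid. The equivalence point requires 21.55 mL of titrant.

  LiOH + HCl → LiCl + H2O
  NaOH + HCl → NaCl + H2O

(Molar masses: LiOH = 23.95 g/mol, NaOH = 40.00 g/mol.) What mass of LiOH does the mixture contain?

0.08279 g

n(HCl) = 0.02155 × 0.5161 = 0.01112 mol
Let x = n(LiOH), y = n(NaOH).
Titrant: 1x + 1y = 0.01112;  mass: 23.95x + 40.00y = 0.3894
Solving, x = 3.457 × 10^-3 mol, y = 7.665 × 10^-3 mol
mass of LiOH = 3.457 × 10^-3 × 23.95 = 0.08279 g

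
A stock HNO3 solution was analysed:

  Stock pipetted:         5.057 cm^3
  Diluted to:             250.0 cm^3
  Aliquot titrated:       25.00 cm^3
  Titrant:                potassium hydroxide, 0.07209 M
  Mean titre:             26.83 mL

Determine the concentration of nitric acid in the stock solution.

3.825 M

HNO3 + KOH → KNO3 + H2O
n(KOH) = 0.02683 × 0.07209 = 1.934 × 10^-3 mol
n(HNO3) in the aliquot = 1.934 × 10^-3 mol (1:1 ratio)
[HNO3]_dilute = 1.934 × 10^-3 / 0.02500 = 0.07737 mol/L
Dilution factor = 250.0 / 5.057 = 49.44
[HNO3]_stock = 0.07737 × 49.44 = 3.825 mol/L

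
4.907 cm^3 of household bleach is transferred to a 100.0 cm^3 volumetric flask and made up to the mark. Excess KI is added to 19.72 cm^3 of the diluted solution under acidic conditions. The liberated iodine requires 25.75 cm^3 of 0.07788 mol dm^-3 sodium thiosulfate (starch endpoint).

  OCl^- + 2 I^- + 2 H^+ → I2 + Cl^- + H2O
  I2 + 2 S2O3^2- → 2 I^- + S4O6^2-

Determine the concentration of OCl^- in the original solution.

n(S2O3^2-) = 0.02575 × 0.07788 = 2.005 × 10^-3 mol
n(I2) = n(S2O3^2-)/2 = 1.003 × 10^-3 mol
n(OCl^-) in the aliquot = 1.003 × 10^-3 mol (1:1 ratio)
[OCl^-]_dilute = 1.003 × 10^-3 / 0.01972 = 0.05085 mol/L
[OCl^-]_original = 0.05085 × 100.0/4.907 = 1.036 mol/L

1.036 mol/L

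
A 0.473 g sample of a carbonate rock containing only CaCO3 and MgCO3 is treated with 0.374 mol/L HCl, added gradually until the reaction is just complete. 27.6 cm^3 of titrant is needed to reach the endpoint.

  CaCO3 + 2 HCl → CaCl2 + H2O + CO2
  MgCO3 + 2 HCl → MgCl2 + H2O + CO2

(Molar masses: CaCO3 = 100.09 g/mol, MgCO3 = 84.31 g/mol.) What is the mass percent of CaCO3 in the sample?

50.8 %

n(HCl) = 0.0276 × 0.374 = 0.0103 mol
Let x = n(CaCO3), y = n(MgCO3).
Titrant: 2x + 2y = 0.0103;  mass: 100.09x + 84.31y = 0.473
Solving, x = 2.40 × 10^-3 mol, y = 2.76 × 10^-3 mol
mass of CaCO3 = 2.40 × 10^-3 × 100.09 = 0.240 g
% CaCO3 = 0.240 / 0.473 × 100 = 50.8 %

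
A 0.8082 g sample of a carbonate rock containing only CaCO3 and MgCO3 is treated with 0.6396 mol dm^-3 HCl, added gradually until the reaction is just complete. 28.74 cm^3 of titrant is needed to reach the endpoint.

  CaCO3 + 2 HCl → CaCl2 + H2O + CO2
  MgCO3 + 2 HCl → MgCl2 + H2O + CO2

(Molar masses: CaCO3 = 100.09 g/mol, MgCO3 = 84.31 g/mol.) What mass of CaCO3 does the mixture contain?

n(HCl) = 0.02874 × 0.6396 = 0.01838 mol
Let x = n(CaCO3), y = n(MgCO3).
Titrant: 2x + 2y = 0.01838;  mass: 100.09x + 84.31y = 0.8082
Solving, x = 2.110 × 10^-3 mol, y = 7.081 × 10^-3 mol
mass of CaCO3 = 2.110 × 10^-3 × 100.09 = 0.2112 g

0.2112 g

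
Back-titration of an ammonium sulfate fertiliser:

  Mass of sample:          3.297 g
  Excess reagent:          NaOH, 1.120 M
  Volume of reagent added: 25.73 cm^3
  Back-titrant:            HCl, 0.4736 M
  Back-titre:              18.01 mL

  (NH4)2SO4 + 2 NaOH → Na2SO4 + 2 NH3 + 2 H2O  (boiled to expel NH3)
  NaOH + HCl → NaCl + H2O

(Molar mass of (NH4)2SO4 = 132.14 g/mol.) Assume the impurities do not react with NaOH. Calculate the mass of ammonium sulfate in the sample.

1.340 g

n(NaOH) added = 0.02573 × 1.120 = 0.02882 mol
n(HCl) used in back-titration = 0.01801 × 0.4736 = 8.530 × 10^-3 mol
n(NaOH) left over = 8.530 × 10^-3 mol (1:1 ratio)
n(NaOH) consumed by analyte = 0.02882 − 8.530 × 10^-3 = 0.02029 mol
From the 1:2 ratio, n((NH4)2SO4) = 1/2 × 0.02029 = 0.01014 mol
mass of (NH4)2SO4 = 0.01014 × 132.14 = 1.340 g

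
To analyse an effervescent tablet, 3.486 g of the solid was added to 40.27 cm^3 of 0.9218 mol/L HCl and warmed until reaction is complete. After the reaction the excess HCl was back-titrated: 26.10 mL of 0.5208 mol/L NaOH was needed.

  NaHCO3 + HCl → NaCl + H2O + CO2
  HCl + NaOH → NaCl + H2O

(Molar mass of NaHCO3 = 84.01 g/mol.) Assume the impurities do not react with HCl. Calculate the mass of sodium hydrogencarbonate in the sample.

n(HCl) added = 0.04027 × 0.9218 = 0.03712 mol
n(NaOH) used in back-titration = 0.02610 × 0.5208 = 0.01359 mol
n(HCl) left over = 0.01359 mol (1:1 ratio)
n(HCl) consumed by analyte = 0.03712 − 0.01359 = 0.02353 mol
n(NaHCO3) = 0.02353 mol (1:1 ratio)
mass of NaHCO3 = 0.02353 × 84.01 = 1.977 g

1.977 g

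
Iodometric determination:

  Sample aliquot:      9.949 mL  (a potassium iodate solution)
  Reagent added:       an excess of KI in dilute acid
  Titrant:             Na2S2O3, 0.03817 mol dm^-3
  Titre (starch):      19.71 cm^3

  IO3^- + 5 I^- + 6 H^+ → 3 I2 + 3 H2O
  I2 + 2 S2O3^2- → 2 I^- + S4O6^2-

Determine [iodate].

n(S2O3^2-) = 0.01971 × 0.03817 = 7.523 × 10^-4 mol
n(I2) = n(S2O3^2-)/2 = 3.762 × 10^-4 mol
From the 1:3 ratio, n(IO3^-) in the aliquot = 1/3 × 3.762 × 10^-4 = 1.254 × 10^-4 mol
[IO3^-] = 1.254 × 10^-4 / 0.009949 = 0.01260 mol/L

0.01260 mol/L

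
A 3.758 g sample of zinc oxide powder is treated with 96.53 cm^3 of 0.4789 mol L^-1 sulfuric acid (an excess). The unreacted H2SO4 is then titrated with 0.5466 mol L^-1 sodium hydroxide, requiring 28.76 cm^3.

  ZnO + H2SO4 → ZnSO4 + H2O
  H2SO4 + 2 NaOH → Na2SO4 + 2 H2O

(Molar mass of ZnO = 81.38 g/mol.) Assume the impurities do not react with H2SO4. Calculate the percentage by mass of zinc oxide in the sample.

83.09 %

n(H2SO4) added = 0.09653 × 0.4789 = 0.04623 mol
n(NaOH) used in back-titration = 0.02876 × 0.5466 = 0.01572 mol
From the 1:2 ratio, n(H2SO4) left over = 1/2 × 0.01572 = 7.860 × 10^-3 mol
n(H2SO4) consumed by analyte = 0.04623 − 7.860 × 10^-3 = 0.03837 mol
n(ZnO) = 0.03837 mol (1:1 ratio)
mass of ZnO = 0.03837 × 81.38 = 3.122 g
% ZnO = 3.122 / 3.758 × 100 = 83.09 %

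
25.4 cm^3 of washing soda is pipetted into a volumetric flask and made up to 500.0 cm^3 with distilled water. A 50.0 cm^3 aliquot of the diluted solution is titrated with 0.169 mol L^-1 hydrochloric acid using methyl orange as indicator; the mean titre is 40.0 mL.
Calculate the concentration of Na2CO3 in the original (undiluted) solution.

1.33 mol/L

Na2CO3 + 2 HCl → 2 NaCl + H2O + CO2
n(HCl) = 0.0400 × 0.169 = 6.76 × 10^-3 mol
From the 1:2 ratio, n(Na2CO3) in the aliquot = 1/2 × 6.76 × 10^-3 = 3.38 × 10^-3 mol
[Na2CO3]_dilute = 3.38 × 10^-3 / 0.0500 = 0.0676 mol/L
Dilution factor = 500.0 / 25.4 = 19.69
[Na2CO3]_stock = 0.0676 × 19.69 = 1.33 mol/L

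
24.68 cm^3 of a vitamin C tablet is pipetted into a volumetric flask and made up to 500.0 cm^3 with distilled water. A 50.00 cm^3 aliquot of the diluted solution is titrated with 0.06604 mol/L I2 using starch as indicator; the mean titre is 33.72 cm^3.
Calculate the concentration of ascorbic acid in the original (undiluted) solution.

0.9023 mol/L

C6H8O6 + I2 → C6H6O6 + 2 HI
n(I2) = 0.03372 × 0.06604 = 2.227 × 10^-3 mol
n(C6H8O6) in the aliquot = 2.227 × 10^-3 mol (1:1 ratio)
[C6H8O6]_dilute = 2.227 × 10^-3 / 0.05000 = 0.04454 mol/L
Dilution factor = 500.0 / 24.68 = 20.26
[C6H8O6]_stock = 0.04454 × 20.26 = 0.9023 mol/L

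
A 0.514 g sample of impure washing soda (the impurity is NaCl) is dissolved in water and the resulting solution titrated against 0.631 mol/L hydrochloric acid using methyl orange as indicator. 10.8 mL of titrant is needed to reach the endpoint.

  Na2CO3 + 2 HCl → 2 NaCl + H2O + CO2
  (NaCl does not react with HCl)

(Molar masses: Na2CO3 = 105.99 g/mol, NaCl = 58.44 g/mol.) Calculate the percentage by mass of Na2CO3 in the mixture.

n(HCl) = 0.0108 × 0.631 = 6.81 × 10^-3 mol
Let x = n(Na2CO3), y = n(NaCl).
Titrant: 2x = 6.81 × 10^-3;  mass: 105.99x + 58.44y = 0.514
Solving, x = 3.41 × 10^-3 mol, y = 2.62 × 10^-3 mol
mass of Na2CO3 = 3.41 × 10^-3 × 105.99 = 0.361 g
% Na2CO3 = 0.361 / 0.514 × 100 = 70.3 %

70.3 %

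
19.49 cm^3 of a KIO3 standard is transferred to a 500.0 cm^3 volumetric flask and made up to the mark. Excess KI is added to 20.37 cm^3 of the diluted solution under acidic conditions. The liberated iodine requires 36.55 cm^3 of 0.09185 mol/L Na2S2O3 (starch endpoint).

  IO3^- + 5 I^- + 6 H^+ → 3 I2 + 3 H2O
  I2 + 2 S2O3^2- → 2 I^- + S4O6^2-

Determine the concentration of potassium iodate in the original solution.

n(S2O3^2-) = 0.03655 × 0.09185 = 3.357 × 10^-3 mol
n(I2) = n(S2O3^2-)/2 = 1.679 × 10^-3 mol
From the 1:3 ratio, n(IO3^-) in the aliquot = 1/3 × 1.679 × 10^-3 = 5.595 × 10^-4 mol
[IO3^-]_dilute = 5.595 × 10^-4 / 0.02037 = 0.02747 mol/L
[IO3^-]_original = 0.02747 × 500.0/19.49 = 0.7047 mol/L

0.7047 mol/L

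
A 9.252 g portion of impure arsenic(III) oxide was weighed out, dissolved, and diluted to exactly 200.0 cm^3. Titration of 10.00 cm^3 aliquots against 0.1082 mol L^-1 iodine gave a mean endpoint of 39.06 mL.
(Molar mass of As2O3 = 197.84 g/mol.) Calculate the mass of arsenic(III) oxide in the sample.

As2O3 + 2 I2 + 2 H2O → As2O5 + 4 HI
n(I2) per titration = 0.03906 × 0.1082 = 4.226 × 10^-3 mol
From the 1:2 ratio, n(As2O3) in each aliquot = 1/2 × 4.226 × 10^-3 = 2.113 × 10^-3 mol
n(As2O3) in the whole flask = 2.113 × 10^-3 × 200.0/10.00 = 0.04226 mol
mass of As2O3 = 0.04226 × 197.84 = 8.361 g

8.361 g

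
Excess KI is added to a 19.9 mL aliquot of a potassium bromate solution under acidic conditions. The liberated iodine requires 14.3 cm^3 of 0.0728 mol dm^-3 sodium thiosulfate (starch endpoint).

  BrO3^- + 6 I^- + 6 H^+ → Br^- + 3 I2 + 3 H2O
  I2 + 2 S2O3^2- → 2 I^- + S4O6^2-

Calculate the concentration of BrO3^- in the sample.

n(S2O3^2-) = 0.0143 × 0.0728 = 1.04 × 10^-3 mol
n(I2) = n(S2O3^2-)/2 = 5.21 × 10^-4 mol
From the 1:3 ratio, n(BrO3^-) in the aliquot = 1/3 × 5.21 × 10^-4 = 1.74 × 10^-4 mol
[BrO3^-] = 1.74 × 10^-4 / 0.0199 = 0.00872 mol/L

0.00872 mol/L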